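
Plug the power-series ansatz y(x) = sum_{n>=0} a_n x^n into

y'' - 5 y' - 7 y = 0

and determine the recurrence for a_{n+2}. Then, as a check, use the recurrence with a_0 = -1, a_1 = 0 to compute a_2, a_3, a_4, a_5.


Substitute y = sum_n a_n x^n.
y''(x) has coefficient (n+2)(n+1) a_{n+2} at x^n;
-5 y'(x) has coefficient -5 (n+1) a_{n+1} at x^n;
-7 y(x) has coefficient -7 a_n at x^n.
Matching x^n: (n+2)(n+1) a_{n+2} - 5 (n+1) a_{n+1} - 7 a_n = 0.
Thus a_{n+2} = [5 (n+1) a_{n+1} + 7 a_n] / ((n+1)(n+2)).

Check with a_0 = -1, a_1 = 0 (apply the recurrence for n = 0, 1, 2, 3): a_0 = -1, a_1 = 0, a_2 = -7/2, a_3 = -35/6, a_4 = -28/3, a_5 = -91/8.

a_(n+2) = [5 (n+1) a_(n+1) + 7 a_n] / ((n+1)(n+2)); check: a_0 = -1, a_1 = 0, a_2 = -7/2, a_3 = -35/6, a_4 = -28/3, a_5 = -91/8


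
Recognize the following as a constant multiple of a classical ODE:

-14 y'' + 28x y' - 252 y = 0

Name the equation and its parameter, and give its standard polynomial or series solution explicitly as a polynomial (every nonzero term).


All three coefficients share the factor -14; dividing through by -14 gives  y'' - 2x y' + 18 y = 0.
This matches the Hermite equation y'' - 2x y' + 2n y = 0 with 2n = 18, so n = 9; the polynomial solution is H_9(x).
With y = sum_k a_k x^k, matching x^k gives (k+2)(k+1) a_{k+2} = 2(k - n) a_k = 2(k - 9) a_k. The right side vanishes at k = 9, so the series with the parity of 9 terminates at degree 9.
Standard normalization: leading coefficient of H_n is 2^n, so a_9 = 2^9 = 512. Work downward with a_k = (k+1)(k+2) a_{k+2} / (2(k - n)):
  a_7 = (8)(9)(512) / (2(7 - 9)) = 36864/(-4) = -9216
  a_5 = (6)(7)(-9216) / (2(5 - 9)) = -387072/(-8) = 48384
  a_3 = (4)(5)(48384) / (2(3 - 9)) = 967680/(-12) = -80640
  a_1 = (2)(3)(-80640) / (2(1 - 9)) = -483840/(-16) = 30240
Hence H_9(x) = 512 x^9 - 9216 x^7 + 48384 x^5 - 80640 x^3 + 30240 x.

H_9(x); series = 512 x^9 - 9216 x^7 + 48384 x^5 - 80640 x^3 + 30240 x


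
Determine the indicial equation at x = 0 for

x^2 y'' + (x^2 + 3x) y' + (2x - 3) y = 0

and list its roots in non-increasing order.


Divide by x^2 to reach normal form y'' + P_1(x) y' + P_2(x) y = 0 with P_1(x) = 1 + 3/x and P_2(x) = 2/x - 3/x^2.
x = 0 is a singular point because the y'-coefficient 1 + 3/x has a pole at x = 0 and the y-coefficient 2/x - 3/x^2 has a pole at x = 0.
It is a regular singular point because x P_1(x) = p(x) = x + 3 and x^2 P_2(x) = q(x) = 2x - 3 are polynomials, hence analytic at x = 0.
p(0) = 3,  q(0) = -3.
Indicial equation: r(r-1) + p(0) r + q(0) = 0, i.e. r^2 + (p(0) - 1) r + q(0) = 0, i.e. r^2 + 2 r - 3 = 0.
Discriminant: (2)^2 - 4(-3) = 16, so r = (-2 ± 4)/2.
Solving: r_1 = 1, r_2 = -3.

indicial: r^2 + 2 r - 3 = 0; roots r_1 = 1, r_2 = -3


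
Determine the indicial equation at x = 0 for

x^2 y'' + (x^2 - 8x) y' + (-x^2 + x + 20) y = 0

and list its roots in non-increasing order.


Divide by x^2 to reach normal form y'' + P_1(x) y' + P_2(x) y = 0 with P_1(x) = 1 - 8/x and P_2(x) = -1 + 1/x + 20/x^2.
x = 0 is a singular point because the y'-coefficient 1 - 8/x has a pole at x = 0 and the y-coefficient -1 + 1/x + 20/x^2 has a pole at x = 0.
It is a regular singular point because x P_1(x) = p(x) = x - 8 and x^2 P_2(x) = q(x) = -x^2 + x + 20 are polynomials, hence analytic at x = 0.
p(0) = -8,  q(0) = 20.
Indicial equation: r(r-1) + p(0) r + q(0) = 0, i.e. r^2 + (p(0) - 1) r + q(0) = 0, i.e. r^2 - 9 r + 20 = 0.
Discriminant: (-9)^2 - 4(20) = 1, so r = (9 ± 1)/2.
Solving: r_1 = 5, r_2 = 4.

indicial: r^2 - 9 r + 20 = 0; roots r_1 = 5, r_2 = 4


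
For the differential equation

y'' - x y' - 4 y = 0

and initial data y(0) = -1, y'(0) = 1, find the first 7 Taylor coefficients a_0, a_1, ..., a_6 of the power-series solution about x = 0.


Ansatz: y(x) = sum_{n>=0} a_n x^n, so y'(x) = sum_{n>=1} n a_n x^(n-1) and y''(x) = sum_{n>=2} n(n-1) a_n x^(n-2).
Substitute into P(x) y'' + Q(x) y' + R(x) y = 0 with P(x) = 1, Q(x) = -x, R(x) = -4, and match powers of x.
Initial conditions: a_0 = -1, a_1 = 1.
Setting the coefficient of each power of x to zero and solving order by order (substituting the coefficients already found):
  x^0: 2 a_2 - 4 a_0 = 0  ->  2 a_2 = 4 a_0 = -4  ->  a_2 = -2
  x^1: 6 a_3 - 5 a_1 = 0  ->  6 a_3 = 5 a_1 = 5  ->  a_3 = 5/6
  x^2: 12 a_4 - 6 a_2 = 0  ->  12 a_4 = 6 a_2 = -12  ->  a_4 = -1
  x^3: 20 a_5 - 7 a_3 = 0  ->  20 a_5 = 7 a_3 = 35/6  ->  a_5 = 7/24
  x^4: 30 a_6 - 8 a_4 = 0  ->  30 a_6 = 8 a_4 = -8  ->  a_6 = -4/15
Truncated series: y(x) = -1 + x - 2 x^2 + (5/6) x^3 - x^4 + (7/24) x^5 - (4/15) x^6 + O(x^7).

a_0 = -1; a_1 = 1; a_2 = -2; a_3 = 5/6; a_4 = -1; a_5 = 7/24; a_6 = -4/15


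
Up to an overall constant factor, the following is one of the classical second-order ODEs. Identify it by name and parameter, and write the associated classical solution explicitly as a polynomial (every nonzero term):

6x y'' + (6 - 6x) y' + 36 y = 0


All three coefficients share the factor 6; dividing through by 6 gives  x y'' + (1 - x) y' + 6 y = 0.
This matches the Laguerre equation x y'' + (1 - x) y' + n y = 0 with n = 6; the polynomial solution is L_6(x).
With y = sum_k a_k x^k, matching x^k gives (k+1)k a_{k+1} + (k+1) a_{k+1} - k a_k + n a_k = 0, i.e. (k+1)^2 a_{k+1} = (k - n) a_k = (k - 6) a_k. The right side vanishes at k = 6, so the series terminates at degree 6.
Standard normalization L_n(0) = 1 gives a_0 = 1. Work upward with a_{k+1} = (k - 6) a_k / (k+1)^2:
  a_1 = (0 - 6)(1) / 1^2 = -6/1 = -6
  a_2 = (1 - 6)(-6) / 2^2 = 30/4 = 15/2
  a_3 = (2 - 6)(15/2) / 3^2 = -30/9 = -10/3
  a_4 = (3 - 6)(-10/3) / 4^2 = 10/16 = 5/8
  a_5 = (4 - 6)(5/8) / 5^2 = (-5/4)/25 = -1/20
  a_6 = (5 - 6)(-1/20) / 6^2 = (1/20)/36 = 1/720
Hence L_6(x) = x^6/720 - x^5/20 + 5 x^4/8 - 10 x^3/3 + 15 x^2/2 - 6 x + 1.

L_6(x); series = x^6/720 - x^5/20 + 5 x^4/8 - 10 x^3/3 + 15 x^2/2 - 6 x + 1


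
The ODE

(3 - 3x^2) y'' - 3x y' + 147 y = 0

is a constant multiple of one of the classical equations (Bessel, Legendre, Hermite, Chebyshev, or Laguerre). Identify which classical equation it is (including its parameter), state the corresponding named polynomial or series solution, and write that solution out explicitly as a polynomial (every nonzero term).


All three coefficients share the factor 3; dividing through by 3 gives  (1 - x^2) y'' - x y' + 49 y = 0.
This matches the Chebyshev equation (1 - x^2) y'' - x y' + n^2 y = 0 (note the -x y' term, not -2x y') with n^2 = 49, so n = 7; the polynomial solution is T_7(x).
With y = sum_k a_k x^k, matching x^k gives (k+2)(k+1) a_{k+2} = (k^2 - n^2) a_k = (k - 7)(k + 7) a_k. The right side vanishes at k = 7, so the series with the parity of 7 terminates at degree 7.
Standard normalization: leading coefficient of T_n is 2^(n-1), so a_7 = 2^6 = 64. Work downward with a_k = (k+1)(k+2) a_{k+2} / ((k - 7)(k + 7)):
  a_5 = (6)(7)(64) / ((5 - 7)(5 + 7)) = 2688/(-24) = -112
  a_3 = (4)(5)(-112) / ((3 - 7)(3 + 7)) = -2240/(-40) = 56
  a_1 = (2)(3)(56) / ((1 - 7)(1 + 7)) = 336/(-48) = -7
Hence T_7(x) = 64 x^7 - 112 x^5 + 56 x^3 - 7 x.

T_7(x); series = 64 x^7 - 112 x^5 + 56 x^3 - 7 x


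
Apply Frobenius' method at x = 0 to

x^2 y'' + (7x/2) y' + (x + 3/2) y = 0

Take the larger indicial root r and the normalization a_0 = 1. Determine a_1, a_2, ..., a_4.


Write in Frobenius form y'' + (p(x)/x) y' + (q(x)/x^2) y = 0:
  p(x) = 7/2,  q(x) = x + 3/2.
Indicial equation: r(r-1) + (7/2) r + (3/2) = 0 -> roots r_1 = -1, r_2 = -3/2.
Take r = r_1 = -1. Let y(x) = x^r sum_{n>=0} a_n x^n with a_0 = 1.
Substitute y = x^r sum a_n x^n and match x^{r+n}. The recurrence is
  D(n) a_n + 1 a_{n-1} = 0,  where D(n) = (r+n)(r+n-1) + (7/2)(r+n) + (3/2).
  a_n = -1 / D(n) * a_{n-1}.
Since the indicial polynomial factors as (r - r_1)(r - r_2), D(n) = (r_1 + n - r_1)(r_1 + n - r_2) = n(n + 1/2).
Evaluating step by step (a_0 = 1):
  n = 1: D(1) = 1(1 + 1/2) = 3/2; numerator = -1(1) = -1; a_1 = (-1)/(3/2) = -2/3
  n = 2: D(2) = 2(2 + 1/2) = 5; numerator = -1(-2/3) = 2/3; a_2 = (2/3)/(5) = 2/15
  n = 3: D(3) = 3(3 + 1/2) = 21/2; numerator = -1(2/15) = -2/15; a_3 = (-2/15)/(21/2) = -4/315
  n = 4: D(4) = 4(4 + 1/2) = 18; numerator = -1(-4/315) = 4/315; a_4 = (4/315)/(18) = 2/2835

r = -1; a_0 = 1; a_1 = -2/3; a_2 = 2/15; a_3 = -4/315; a_4 = 2/2835


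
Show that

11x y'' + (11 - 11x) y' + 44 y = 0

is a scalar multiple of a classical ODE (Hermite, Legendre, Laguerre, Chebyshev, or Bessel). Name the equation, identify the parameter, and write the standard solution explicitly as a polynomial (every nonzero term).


All three coefficients share the factor 11; dividing through by 11 gives  x y'' + (1 - x) y' + 4 y = 0.
This matches the Laguerre equation x y'' + (1 - x) y' + n y = 0 with n = 4; the polynomial solution is L_4(x).
With y = sum_k a_k x^k, matching x^k gives (k+1)k a_{k+1} + (k+1) a_{k+1} - k a_k + n a_k = 0, i.e. (k+1)^2 a_{k+1} = (k - n) a_k = (k - 4) a_k. The right side vanishes at k = 4, so the series terminates at degree 4.
Standard normalization L_n(0) = 1 gives a_0 = 1. Work upward with a_{k+1} = (k - 4) a_k / (k+1)^2:
  a_1 = (0 - 4)(1) / 1^2 = -4/1 = -4
  a_2 = (1 - 4)(-4) / 2^2 = 12/4 = 3
  a_3 = (2 - 4)(3) / 3^2 = -6/9 = -2/3
  a_4 = (3 - 4)(-2/3) / 4^2 = (2/3)/16 = 1/24
Hence L_4(x) = x^4/24 - 2 x^3/3 + 3 x^2 - 4 x + 1.

L_4(x); series = x^4/24 - 2 x^3/3 + 3 x^2 - 4 x + 1


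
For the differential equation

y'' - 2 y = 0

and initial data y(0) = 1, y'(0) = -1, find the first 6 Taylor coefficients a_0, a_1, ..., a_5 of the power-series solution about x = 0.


Ansatz: y(x) = sum_{n>=0} a_n x^n, so y'(x) = sum_{n>=1} n a_n x^(n-1) and y''(x) = sum_{n>=2} n(n-1) a_n x^(n-2).
Substitute into P(x) y'' + Q(x) y' + R(x) y = 0 with P(x) = 1, Q(x) = 0, R(x) = -2, and match powers of x.
Initial conditions: a_0 = 1, a_1 = -1.
Setting the coefficient of each power of x to zero and solving order by order (substituting the coefficients already found):
  x^0: 2 a_2 - 2 a_0 = 0  ->  2 a_2 = 2 a_0 = 2  ->  a_2 = 1
  x^1: 6 a_3 - 2 a_1 = 0  ->  6 a_3 = 2 a_1 = -2  ->  a_3 = -1/3
  x^2: 12 a_4 - 2 a_2 = 0  ->  12 a_4 = 2 a_2 = 2  ->  a_4 = 1/6
  x^3: 20 a_5 - 2 a_3 = 0  ->  20 a_5 = 2 a_3 = -2/3  ->  a_5 = -1/30
Truncated series: y(x) = 1 - x + x^2 - (1/3) x^3 + (1/6) x^4 - (1/30) x^5 + O(x^6).

a_0 = 1; a_1 = -1; a_2 = 1; a_3 = -1/3; a_4 = 1/6; a_5 = -1/30


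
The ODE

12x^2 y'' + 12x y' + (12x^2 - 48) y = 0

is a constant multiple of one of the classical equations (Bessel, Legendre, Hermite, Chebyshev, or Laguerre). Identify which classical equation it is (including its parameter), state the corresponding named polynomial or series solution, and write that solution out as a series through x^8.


All three coefficients share the factor 12; dividing through by 12 gives  x^2 y'' + x y' + (x^2 - 4) y = 0.
This matches the Bessel equation x^2 y'' + x y' + (x^2 - nu^2) y = 0 with nu^2 = 4, so nu = 2; the solution bounded at x = 0 is J_2(x).
Frobenius at x = 0: indicial roots ±nu; for r = nu the recurrence k(k + 2nu) c_k = -c_{k-2} gives the standard series J_nu(x) = sum_{k>=0} (-1)^k / (k! (k+nu)!) (x/2)^(2k+nu). Evaluate the first 4 terms:
  k = 0: (-1)^0 / (0! * 2! * 2^2) x^2 = 1/(1*2*4) x^2 = (1/8) x^2
  k = 1: (-1)^1 / (1! * 3! * 2^4) x^4 = -1/(1*6*16) x^4 = (-1/96) x^4
  k = 2: (-1)^2 / (2! * 4! * 2^6) x^6 = 1/(2*24*64) x^6 = (1/3072) x^6
  k = 3: (-1)^3 / (3! * 5! * 2^8) x^8 = -1/(6*120*256) x^8 = (-1/184320) x^8
Hence J_2(x) = -x^8/184320 + x^6/3072 - x^4/96 + x^2/8 + ....

J_2(x); series = -x^8/184320 + x^6/3072 - x^4/96 + x^2/8


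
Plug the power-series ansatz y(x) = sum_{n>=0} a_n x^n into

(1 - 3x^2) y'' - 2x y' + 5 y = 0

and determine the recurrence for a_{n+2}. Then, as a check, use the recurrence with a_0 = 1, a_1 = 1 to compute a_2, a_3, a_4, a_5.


Substitute y = sum_n a_n x^n.
(1 - 3 x^2) y'' contributes (n+2)(n+1) a_{n+2} - 3 n(n-1) a_n at x^n.
-2 x y'(x) contributes -2 n a_n at x^n.
5 y(x) contributes 5 a_n at x^n.
Matching x^n: (n+2)(n+1) a_{n+2} + (-3 n(n-1) - 2 n + 5) a_n = 0.
Thus a_{n+2} = (3 n(n-1) + 2 n - 5) / ((n+1)(n+2)) * a_n.

Check with a_0 = 1, a_1 = 1 (apply the recurrence for n = 0, 1, 2, 3): a_0 = 1, a_1 = 1, a_2 = -5/2, a_3 = -1/2, a_4 = -25/24, a_5 = -19/40.

a_(n+2) = (3 n(n-1) + 2 n - 5) / ((n+1)(n+2)) * a_n; check: a_0 = 1, a_1 = 1, a_2 = -5/2, a_3 = -1/2, a_4 = -25/24, a_5 = -19/40


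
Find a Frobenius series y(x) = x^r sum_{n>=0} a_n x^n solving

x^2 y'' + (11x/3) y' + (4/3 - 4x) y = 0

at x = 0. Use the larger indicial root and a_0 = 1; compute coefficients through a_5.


Write in Frobenius form y'' + (p(x)/x) y' + (q(x)/x^2) y = 0:
  p(x) = 11/3,  q(x) = 4/3 - 4x.
Indicial equation: r(r-1) + (11/3) r + (4/3) = 0 -> roots r_1 = -2/3, r_2 = -2.
Take r = r_1 = -2/3. Let y(x) = x^r sum_{n>=0} a_n x^n with a_0 = 1.
Substitute y = x^r sum a_n x^n and match x^{r+n}. The recurrence is
  D(n) a_n - 4 a_{n-1} = 0,  where D(n) = (r+n)(r+n-1) + (11/3)(r+n) + (4/3).
  a_n = 4 / D(n) * a_{n-1}.
Since the indicial polynomial factors as (r - r_1)(r - r_2), D(n) = (r_1 + n - r_1)(r_1 + n - r_2) = n(n + 4/3).
Evaluating step by step (a_0 = 1):
  n = 1: D(1) = 1(1 + 4/3) = 7/3; numerator = 4(1) = 4; a_1 = (4)/(7/3) = 12/7
  n = 2: D(2) = 2(2 + 4/3) = 20/3; numerator = 4(12/7) = 48/7; a_2 = (48/7)/(20/3) = 36/35
  n = 3: D(3) = 3(3 + 4/3) = 13; numerator = 4(36/35) = 144/35; a_3 = (144/35)/(13) = 144/455
  n = 4: D(4) = 4(4 + 4/3) = 64/3; numerator = 4(144/455) = 576/455; a_4 = (576/455)/(64/3) = 27/455
  n = 5: D(5) = 5(5 + 4/3) = 95/3; numerator = 4(27/455) = 108/455; a_5 = (108/455)/(95/3) = 324/43225

r = -2/3; a_0 = 1; a_1 = 12/7; a_2 = 36/35; a_3 = 144/455; a_4 = 27/455; a_5 = 324/43225


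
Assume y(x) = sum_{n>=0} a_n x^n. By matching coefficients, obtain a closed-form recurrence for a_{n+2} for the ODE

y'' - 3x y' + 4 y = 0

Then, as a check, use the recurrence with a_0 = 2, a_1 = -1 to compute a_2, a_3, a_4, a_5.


Substitute y = sum_n a_n x^n.
y''(x) has coefficient (n+2)(n+1) a_{n+2} at x^n;
-3 x y'(x) has coefficient -3 n a_n at x^n (shift);
4 y(x) has coefficient 4 a_n at x^n.
Matching x^n: (n+2)(n+1) a_{n+2} + (-3n + 4) a_n = 0.
Thus a_{n+2} = (3n - 4) / ((n+1)(n+2)) * a_n.

Check with a_0 = 2, a_1 = -1 (apply the recurrence for n = 0, 1, 2, 3): a_0 = 2, a_1 = -1, a_2 = -4, a_3 = 1/6, a_4 = -2/3, a_5 = 1/24.

a_(n+2) = (3n - 4) / ((n+1)(n+2)) * a_n; check: a_0 = 2, a_1 = -1, a_2 = -4, a_3 = 1/6, a_4 = -2/3, a_5 = 1/24


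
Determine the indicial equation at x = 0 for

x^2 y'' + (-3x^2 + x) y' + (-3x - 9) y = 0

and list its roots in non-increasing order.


Divide by x^2 to reach normal form y'' + P_1(x) y' + P_2(x) y = 0 with P_1(x) = -3 + 1/x and P_2(x) = -3/x - 9/x^2.
x = 0 is a singular point because the y'-coefficient -3 + 1/x has a pole at x = 0 and the y-coefficient -3/x - 9/x^2 has a pole at x = 0.
It is a regular singular point because x P_1(x) = p(x) = 1 - 3x and x^2 P_2(x) = q(x) = -3x - 9 are polynomials, hence analytic at x = 0.
p(0) = 1,  q(0) = -9.
Indicial equation: r(r-1) + p(0) r + q(0) = 0, i.e. r^2 + (p(0) - 1) r + q(0) = 0, i.e. r^2 - 9 = 0.
Discriminant: (0)^2 - 4(-9) = 36, so r = (0 ± 6)/2.
Solving: r_1 = 3, r_2 = -3.

indicial: r^2 - 9 = 0; roots r_1 = 3, r_2 = -3


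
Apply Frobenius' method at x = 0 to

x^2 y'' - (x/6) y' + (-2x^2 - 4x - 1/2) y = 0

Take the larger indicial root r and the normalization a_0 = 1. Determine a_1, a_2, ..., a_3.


Write in Frobenius form y'' + (p(x)/x) y' + (q(x)/x^2) y = 0:
  p(x) = -1/6,  q(x) = -2x^2 - 4x - 1/2.
Indicial equation: r(r-1) + (-1/6) r + (-1/2) = 0 -> roots r_1 = 3/2, r_2 = -1/3.
Take r = r_1 = 3/2. Let y(x) = x^r sum_{n>=0} a_n x^n with a_0 = 1.
Substitute y = x^r sum a_n x^n and match x^{r+n}. The recurrence is
  D(n) a_n - 4 a_{n-1} - 2 a_{n-2} = 0,  where D(n) = (r+n)(r+n-1) + (-1/6)(r+n) + (-1/2).
  a_n = [4 a_{n-1} + 2 a_{n-2}] / D(n).
Since the indicial polynomial factors as (r - r_1)(r - r_2), D(n) = (r_1 + n - r_1)(r_1 + n - r_2) = n(n + 11/6).
Evaluating step by step (a_0 = 1):
  n = 1: D(1) = 1(1 + 11/6) = 17/6; numerator = 4(1) = 4; a_1 = (4)/(17/6) = 24/17
  n = 2: D(2) = 2(2 + 11/6) = 23/3; numerator = 4(24/17) + 2(1) = 130/17; a_2 = (130/17)/(23/3) = 390/391
  n = 3: D(3) = 3(3 + 11/6) = 29/2; numerator = 4(390/391) + 2(24/17) = 2664/391; a_3 = (2664/391)/(29/2) = 5328/11339

r = 3/2; a_0 = 1; a_1 = 24/17; a_2 = 390/391; a_3 = 5328/11339


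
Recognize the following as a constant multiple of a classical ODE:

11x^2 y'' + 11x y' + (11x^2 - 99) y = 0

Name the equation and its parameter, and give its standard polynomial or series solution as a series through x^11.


All three coefficients share the factor 11; dividing through by 11 gives  x^2 y'' + x y' + (x^2 - 9) y = 0.
This matches the Bessel equation x^2 y'' + x y' + (x^2 - nu^2) y = 0 with nu^2 = 9, so nu = 3; the solution bounded at x = 0 is J_3(x).
Frobenius at x = 0: indicial roots ±nu; for r = nu the recurrence k(k + 2nu) c_k = -c_{k-2} gives the standard series J_nu(x) = sum_{k>=0} (-1)^k / (k! (k+nu)!) (x/2)^(2k+nu). Evaluate the first 5 terms:
  k = 0: (-1)^0 / (0! * 3! * 2^3) x^3 = 1/(1*6*8) x^3 = (1/48) x^3
  k = 1: (-1)^1 / (1! * 4! * 2^5) x^5 = -1/(1*24*32) x^5 = (-1/768) x^5
  k = 2: (-1)^2 / (2! * 5! * 2^7) x^7 = 1/(2*120*128) x^7 = (1/30720) x^7
  k = 3: (-1)^3 / (3! * 6! * 2^9) x^9 = -1/(6*720*512) x^9 = (-1/2211840) x^9
  k = 4: (-1)^4 / (4! * 7! * 2^11) x^11 = 1/(24*5040*2048) x^11 = (1/247726080) x^11
Hence J_3(x) = x^11/247726080 - x^9/2211840 + x^7/30720 - x^5/768 + x^3/48 + ....

J_3(x); series = x^11/247726080 - x^9/2211840 + x^7/30720 - x^5/768 + x^3/48


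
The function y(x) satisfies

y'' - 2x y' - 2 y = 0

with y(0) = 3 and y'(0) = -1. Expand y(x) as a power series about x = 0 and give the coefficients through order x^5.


Ansatz: y(x) = sum_{n>=0} a_n x^n, so y'(x) = sum_{n>=1} n a_n x^(n-1) and y''(x) = sum_{n>=2} n(n-1) a_n x^(n-2).
Substitute into P(x) y'' + Q(x) y' + R(x) y = 0 with P(x) = 1, Q(x) = -2x, R(x) = -2, and match powers of x.
Initial conditions: a_0 = 3, a_1 = -1.
Setting the coefficient of each power of x to zero and solving order by order (substituting the coefficients already found):
  x^0: 2 a_2 - 2 a_0 = 0  ->  2 a_2 = 2 a_0 = 6  ->  a_2 = 3
  x^1: 6 a_3 - 4 a_1 = 0  ->  6 a_3 = 4 a_1 = -4  ->  a_3 = -2/3
  x^2: 12 a_4 - 6 a_2 = 0  ->  12 a_4 = 6 a_2 = 18  ->  a_4 = 3/2
  x^3: 20 a_5 - 8 a_3 = 0  ->  20 a_5 = 8 a_3 = -16/3  ->  a_5 = -4/15
Truncated series: y(x) = 3 - x + 3 x^2 - (2/3) x^3 + (3/2) x^4 - (4/15) x^5 + O(x^6).

a_0 = 3; a_1 = -1; a_2 = 3; a_3 = -2/3; a_4 = 3/2; a_5 = -4/15


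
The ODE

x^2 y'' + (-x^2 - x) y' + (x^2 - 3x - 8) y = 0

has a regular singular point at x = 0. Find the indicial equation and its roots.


Divide by x^2 to reach normal form y'' + P_1(x) y' + P_2(x) y = 0 with P_1(x) = -1 - 1/x and P_2(x) = 1 - 3/x - 8/x^2.
x = 0 is a singular point because the y'-coefficient -1 - 1/x has a pole at x = 0 and the y-coefficient 1 - 3/x - 8/x^2 has a pole at x = 0.
It is a regular singular point because x P_1(x) = p(x) = -x - 1 and x^2 P_2(x) = q(x) = x^2 - 3x - 8 are polynomials, hence analytic at x = 0.
p(0) = -1,  q(0) = -8.
Indicial equation: r(r-1) + p(0) r + q(0) = 0, i.e. r^2 + (p(0) - 1) r + q(0) = 0, i.e. r^2 - 2 r - 8 = 0.
Discriminant: (-2)^2 - 4(-8) = 36, so r = (2 ± 6)/2.
Solving: r_1 = 4, r_2 = -2.

indicial: r^2 - 2 r - 8 = 0; roots r_1 = 4, r_2 = -2


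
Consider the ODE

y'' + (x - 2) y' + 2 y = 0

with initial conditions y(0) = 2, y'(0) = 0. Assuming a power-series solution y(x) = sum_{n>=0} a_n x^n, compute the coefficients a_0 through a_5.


Ansatz: y(x) = sum_{n>=0} a_n x^n, so y'(x) = sum_{n>=1} n a_n x^(n-1) and y''(x) = sum_{n>=2} n(n-1) a_n x^(n-2).
Substitute into P(x) y'' + Q(x) y' + R(x) y = 0 with P(x) = 1, Q(x) = x - 2, R(x) = 2, and match powers of x.
Initial conditions: a_0 = 2, a_1 = 0.
Setting the coefficient of each power of x to zero and solving order by order (substituting the coefficients already found):
  x^0: 2 a_2 - 2 a_1 + 2 a_0 = 0  ->  2 a_2 = 2 a_1 - 2 a_0 = -4  ->  a_2 = -2
  x^1: 6 a_3 - 4 a_2 + 3 a_1 = 0  ->  6 a_3 = 4 a_2 - 3 a_1 = -8  ->  a_3 = -4/3
  x^2: 12 a_4 - 6 a_3 + 4 a_2 = 0  ->  12 a_4 = 6 a_3 - 4 a_2 = 0  ->  a_4 = 0
  x^3: 20 a_5 - 8 a_4 + 5 a_3 = 0  ->  20 a_5 = 8 a_4 - 5 a_3 = 20/3  ->  a_5 = 1/3
Truncated series: y(x) = 2 - 2 x^2 - (4/3) x^3 + (1/3) x^5 + O(x^6).

a_0 = 2; a_1 = 0; a_2 = -2; a_3 = -4/3; a_4 = 0; a_5 = 1/3


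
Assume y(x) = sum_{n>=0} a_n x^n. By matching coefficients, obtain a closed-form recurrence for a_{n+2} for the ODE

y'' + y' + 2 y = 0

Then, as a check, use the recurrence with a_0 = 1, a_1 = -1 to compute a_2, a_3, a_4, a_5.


Substitute y = sum_n a_n x^n.
y''(x) has coefficient (n+2)(n+1) a_{n+2} at x^n;
y'(x) has coefficient (n+1) a_{n+1} at x^n;
2 y(x) has coefficient 2 a_n at x^n.
Matching x^n: (n+2)(n+1) a_{n+2} + (n+1) a_{n+1} + 2 a_n = 0.
Thus a_{n+2} = [-(n+1) a_{n+1} - 2 a_n] / ((n+1)(n+2)).

Check with a_0 = 1, a_1 = -1 (apply the recurrence for n = 0, 1, 2, 3): a_0 = 1, a_1 = -1, a_2 = -1/2, a_3 = 1/2, a_4 = -1/24, a_5 = -1/24.

a_(n+2) = [-(n+1) a_(n+1) - 2 a_n] / ((n+1)(n+2)); check: a_0 = 1, a_1 = -1, a_2 = -1/2, a_3 = 1/2, a_4 = -1/24, a_5 = -1/24


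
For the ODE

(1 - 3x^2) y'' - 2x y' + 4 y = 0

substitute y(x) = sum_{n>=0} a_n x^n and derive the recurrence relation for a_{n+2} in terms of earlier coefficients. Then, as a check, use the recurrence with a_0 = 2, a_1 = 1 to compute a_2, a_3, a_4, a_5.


Substitute y = sum_n a_n x^n.
(1 - 3 x^2) y'' contributes (n+2)(n+1) a_{n+2} - 3 n(n-1) a_n at x^n.
-2 x y'(x) contributes -2 n a_n at x^n.
4 y(x) contributes 4 a_n at x^n.
Matching x^n: (n+2)(n+1) a_{n+2} + (-3 n(n-1) - 2 n + 4) a_n = 0.
Thus a_{n+2} = (3 n(n-1) + 2 n - 4) / ((n+1)(n+2)) * a_n.

Check with a_0 = 2, a_1 = 1 (apply the recurrence for n = 0, 1, 2, 3): a_0 = 2, a_1 = 1, a_2 = -4, a_3 = -1/3, a_4 = -2, a_5 = -1/3.

a_(n+2) = (3 n(n-1) + 2 n - 4) / ((n+1)(n+2)) * a_n; check: a_0 = 2, a_1 = 1, a_2 = -4, a_3 = -1/3, a_4 = -2, a_5 = -1/3


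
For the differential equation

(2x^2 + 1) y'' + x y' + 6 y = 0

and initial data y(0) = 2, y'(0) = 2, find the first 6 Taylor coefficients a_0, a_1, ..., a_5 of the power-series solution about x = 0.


Ansatz: y(x) = sum_{n>=0} a_n x^n, so y'(x) = sum_{n>=1} n a_n x^(n-1) and y''(x) = sum_{n>=2} n(n-1) a_n x^(n-2).
Substitute into P(x) y'' + Q(x) y' + R(x) y = 0 with P(x) = 2x^2 + 1, Q(x) = x, R(x) = 6, and match powers of x.
Initial conditions: a_0 = 2, a_1 = 2.
Setting the coefficient of each power of x to zero and solving order by order (substituting the coefficients already found):
  x^0: 2 a_2 + 6 a_0 = 0  ->  2 a_2 = -6 a_0 = -12  ->  a_2 = -6
  x^1: 6 a_3 + 7 a_1 = 0  ->  6 a_3 = -7 a_1 = -14  ->  a_3 = -7/3
  x^2: 12 a_4 + 12 a_2 = 0  ->  12 a_4 = -12 a_2 = 72  ->  a_4 = 6
  x^3: 20 a_5 + 21 a_3 = 0  ->  20 a_5 = -21 a_3 = 49  ->  a_5 = 49/20
Truncated series: y(x) = 2 + 2 x - 6 x^2 - (7/3) x^3 + 6 x^4 + (49/20) x^5 + O(x^6).

a_0 = 2; a_1 = 2; a_2 = -6; a_3 = -7/3; a_4 = 6; a_5 = 49/20


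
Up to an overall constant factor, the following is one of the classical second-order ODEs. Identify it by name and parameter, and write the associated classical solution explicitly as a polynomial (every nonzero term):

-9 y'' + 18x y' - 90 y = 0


All three coefficients share the factor -9; dividing through by -9 gives  y'' - 2x y' + 10 y = 0.
This matches the Hermite equation y'' - 2x y' + 2n y = 0 with 2n = 10, so n = 5; the polynomial solution is H_5(x).
With y = sum_k a_k x^k, matching x^k gives (k+2)(k+1) a_{k+2} = 2(k - n) a_k = 2(k - 5) a_k. The right side vanishes at k = 5, so the series with the parity of 5 terminates at degree 5.
Standard normalization: leading coefficient of H_n is 2^n, so a_5 = 2^5 = 32. Work downward with a_k = (k+1)(k+2) a_{k+2} / (2(k - n)):
  a_3 = (4)(5)(32) / (2(3 - 5)) = 640/(-4) = -160
  a_1 = (2)(3)(-160) / (2(1 - 5)) = -960/(-8) = 120
Hence H_5(x) = 32 x^5 - 160 x^3 + 120 x.

H_5(x); series = 32 x^5 - 160 x^3 + 120 x


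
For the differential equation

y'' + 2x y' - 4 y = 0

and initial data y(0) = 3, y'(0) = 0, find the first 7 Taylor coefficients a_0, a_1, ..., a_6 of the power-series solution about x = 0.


Ansatz: y(x) = sum_{n>=0} a_n x^n, so y'(x) = sum_{n>=1} n a_n x^(n-1) and y''(x) = sum_{n>=2} n(n-1) a_n x^(n-2).
Substitute into P(x) y'' + Q(x) y' + R(x) y = 0 with P(x) = 1, Q(x) = 2x, R(x) = -4, and match powers of x.
Initial conditions: a_0 = 3, a_1 = 0.
Setting the coefficient of each power of x to zero and solving order by order (substituting the coefficients already found):
  x^0: 2 a_2 - 4 a_0 = 0  ->  2 a_2 = 4 a_0 = 12  ->  a_2 = 6
  x^1: 6 a_3 - 2 a_1 = 0  ->  6 a_3 = 2 a_1 = 0  ->  a_3 = 0
  x^2: 12 a_4 = 0  ->  a_4 = 0
  x^3: 20 a_5 + 2 a_3 = 0  ->  20 a_5 = -2 a_3 = 0  ->  a_5 = 0
  x^4: 30 a_6 + 4 a_4 = 0  ->  30 a_6 = -4 a_4 = 0  ->  a_6 = 0
Truncated series: y(x) = 3 + 6 x^2 + O(x^7).

a_0 = 3; a_1 = 0; a_2 = 6; a_3 = 0; a_4 = 0; a_5 = 0; a_6 = 0


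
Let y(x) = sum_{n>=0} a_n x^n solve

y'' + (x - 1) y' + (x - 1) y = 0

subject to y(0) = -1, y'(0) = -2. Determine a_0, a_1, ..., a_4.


Ansatz: y(x) = sum_{n>=0} a_n x^n, so y'(x) = sum_{n>=1} n a_n x^(n-1) and y''(x) = sum_{n>=2} n(n-1) a_n x^(n-2).
Substitute into P(x) y'' + Q(x) y' + R(x) y = 0 with P(x) = 1, Q(x) = x - 1, R(x) = x - 1, and match powers of x.
Initial conditions: a_0 = -1, a_1 = -2.
Setting the coefficient of each power of x to zero and solving order by order (substituting the coefficients already found):
  x^0: 2 a_2 - a_1 - a_0 = 0  ->  2 a_2 = a_1 + a_0 = -3  ->  a_2 = -3/2
  x^1: 6 a_3 - 2 a_2 + a_0 = 0  ->  6 a_3 = 2 a_2 - a_0 = -2  ->  a_3 = -1/3
  x^2: 12 a_4 - 3 a_3 + a_2 + a_1 = 0  ->  12 a_4 = 3 a_3 - a_2 - a_1 = 5/2  ->  a_4 = 5/24
Truncated series: y(x) = -1 - 2 x - (3/2) x^2 - (1/3) x^3 + (5/24) x^4 + O(x^5).

a_0 = -1; a_1 = -2; a_2 = -3/2; a_3 = -1/3; a_4 = 5/24


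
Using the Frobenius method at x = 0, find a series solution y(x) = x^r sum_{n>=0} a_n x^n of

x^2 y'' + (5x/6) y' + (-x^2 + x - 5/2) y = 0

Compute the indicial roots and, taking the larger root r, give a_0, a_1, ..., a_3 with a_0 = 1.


Write in Frobenius form y'' + (p(x)/x) y' + (q(x)/x^2) y = 0:
  p(x) = 5/6,  q(x) = -x^2 + x - 5/2.
Indicial equation: r(r-1) + (5/6) r + (-5/2) = 0 -> roots r_1 = 5/3, r_2 = -3/2.
Take r = r_1 = 5/3. Let y(x) = x^r sum_{n>=0} a_n x^n with a_0 = 1.
Substitute y = x^r sum a_n x^n and match x^{r+n}. The recurrence is
  D(n) a_n + 1 a_{n-1} - 1 a_{n-2} = 0,  where D(n) = (r+n)(r+n-1) + (5/6)(r+n) + (-5/2).
  a_n = [-1 a_{n-1} + 1 a_{n-2}] / D(n).
Since the indicial polynomial factors as (r - r_1)(r - r_2), D(n) = (r_1 + n - r_1)(r_1 + n - r_2) = n(n + 19/6).
Evaluating step by step (a_0 = 1):
  n = 1: D(1) = 1(1 + 19/6) = 25/6; numerator = -1(1) = -1; a_1 = (-1)/(25/6) = -6/25
  n = 2: D(2) = 2(2 + 19/6) = 31/3; numerator = -1(-6/25) + 1(1) = 31/25; a_2 = (31/25)/(31/3) = 3/25
  n = 3: D(3) = 3(3 + 19/6) = 37/2; numerator = -1(3/25) + 1(-6/25) = -9/25; a_3 = (-9/25)/(37/2) = -18/925

r = 5/3; a_0 = 1; a_1 = -6/25; a_2 = 3/25; a_3 = -18/925


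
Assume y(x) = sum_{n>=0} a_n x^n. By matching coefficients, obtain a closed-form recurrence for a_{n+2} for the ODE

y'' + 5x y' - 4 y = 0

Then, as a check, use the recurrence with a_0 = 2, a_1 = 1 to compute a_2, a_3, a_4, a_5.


Substitute y = sum_n a_n x^n.
y''(x) has coefficient (n+2)(n+1) a_{n+2} at x^n;
5 x y'(x) has coefficient 5 n a_n at x^n (shift);
-4 y(x) has coefficient -4 a_n at x^n.
Matching x^n: (n+2)(n+1) a_{n+2} + (5n - 4) a_n = 0.
Thus a_{n+2} = (-5n + 4) / ((n+1)(n+2)) * a_n.

Check with a_0 = 2, a_1 = 1 (apply the recurrence for n = 0, 1, 2, 3): a_0 = 2, a_1 = 1, a_2 = 4, a_3 = -1/6, a_4 = -2, a_5 = 11/120.

a_(n+2) = (-5n + 4) / ((n+1)(n+2)) * a_n; check: a_0 = 2, a_1 = 1, a_2 = 4, a_3 = -1/6, a_4 = -2, a_5 = 11/120


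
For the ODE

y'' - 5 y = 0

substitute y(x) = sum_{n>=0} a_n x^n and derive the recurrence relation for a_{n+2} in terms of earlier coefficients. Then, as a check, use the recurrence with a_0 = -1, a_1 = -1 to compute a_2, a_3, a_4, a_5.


Substitute y = sum_n a_n x^n into y'' + (const) y = 0.
y''(x) = sum_{n>=0} (n+2)(n+1) a_{n+2} x^n.
The ODE becomes sum_n [(n+2)(n+1) a_{n+2} - 5 a_n] x^n = 0.
Setting each coefficient to zero gives the recurrence:
  (n+2)(n+1) a_{n+2} - 5 a_n = 0,
  a_{n+2} = 5 / ((n+1)(n+2)) a_n.

Check with a_0 = -1, a_1 = -1 (apply the recurrence for n = 0, 1, 2, 3): a_0 = -1, a_1 = -1, a_2 = -5/2, a_3 = -5/6, a_4 = -25/24, a_5 = -5/24.

a_{n+2} = 5/((n+1)(n+2)) * a_n; check: a_0 = -1, a_1 = -1, a_2 = -5/2, a_3 = -5/6, a_4 = -25/24, a_5 = -5/24


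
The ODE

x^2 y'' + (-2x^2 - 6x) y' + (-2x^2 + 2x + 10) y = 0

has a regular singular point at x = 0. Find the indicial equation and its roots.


Divide by x^2 to reach normal form y'' + P_1(x) y' + P_2(x) y = 0 with P_1(x) = -2 - 6/x and P_2(x) = -2 + 2/x + 10/x^2.
x = 0 is a singular point because the y'-coefficient -2 - 6/x has a pole at x = 0 and the y-coefficient -2 + 2/x + 10/x^2 has a pole at x = 0.
It is a regular singular point because x P_1(x) = p(x) = -2x - 6 and x^2 P_2(x) = q(x) = -2x^2 + 2x + 10 are polynomials, hence analytic at x = 0.
p(0) = -6,  q(0) = 10.
Indicial equation: r(r-1) + p(0) r + q(0) = 0, i.e. r^2 + (p(0) - 1) r + q(0) = 0, i.e. r^2 - 7 r + 10 = 0.
Discriminant: (-7)^2 - 4(10) = 9, so r = (7 ± 3)/2.
Solving: r_1 = 5, r_2 = 2.

indicial: r^2 - 7 r + 10 = 0; roots r_1 = 5, r_2 = 2


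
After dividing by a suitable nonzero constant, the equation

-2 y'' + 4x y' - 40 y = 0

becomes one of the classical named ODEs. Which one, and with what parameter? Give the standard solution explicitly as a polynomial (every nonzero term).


All three coefficients share the factor -2; dividing through by -2 gives  y'' - 2x y' + 20 y = 0.
This matches the Hermite equation y'' - 2x y' + 2n y = 0 with 2n = 20, so n = 10; the polynomial solution is H_10(x).
With y = sum_k a_k x^k, matching x^k gives (k+2)(k+1) a_{k+2} = 2(k - n) a_k = 2(k - 10) a_k. The right side vanishes at k = 10, so the series with the parity of 10 terminates at degree 10.
Standard normalization: leading coefficient of H_n is 2^n, so a_10 = 2^10 = 1024. Work downward with a_k = (k+1)(k+2) a_{k+2} / (2(k - n)):
  a_8 = (9)(10)(1024) / (2(8 - 10)) = 92160/(-4) = -23040
  a_6 = (7)(8)(-23040) / (2(6 - 10)) = -1290240/(-8) = 161280
  a_4 = (5)(6)(161280) / (2(4 - 10)) = 4838400/(-12) = -403200
  a_2 = (3)(4)(-403200) / (2(2 - 10)) = -4838400/(-16) = 302400
  a_0 = (1)(2)(302400) / (2(0 - 10)) = 604800/(-20) = -30240
Hence H_10(x) = 1024 x^10 - 23040 x^8 + 161280 x^6 - 403200 x^4 + 302400 x^2 - 30240.

H_10(x); series = 1024 x^10 - 23040 x^8 + 161280 x^6 - 403200 x^4 + 302400 x^2 - 30240


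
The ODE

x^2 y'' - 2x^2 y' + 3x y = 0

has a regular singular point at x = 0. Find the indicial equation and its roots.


Divide by x^2 to reach normal form y'' + P_1(x) y' + P_2(x) y = 0 with P_1(x) = -2 and P_2(x) = 3/x.
x = 0 is a singular point because the y-coefficient 3/x has a pole at x = 0.
It is a regular singular point because x P_1(x) = p(x) = -2x and x^2 P_2(x) = q(x) = 3x are polynomials, hence analytic at x = 0.
p(0) = 0,  q(0) = 0.
Indicial equation: r(r-1) + p(0) r + q(0) = 0, i.e. r^2 + (p(0) - 1) r + q(0) = 0, i.e. r^2 - 1 r = 0.
Discriminant: (-1)^2 - 4(0) = 1, so r = (1 ± 1)/2.
Solving: r_1 = 1, r_2 = 0.

indicial: r^2 - 1 r = 0; roots r_1 = 1, r_2 = 0


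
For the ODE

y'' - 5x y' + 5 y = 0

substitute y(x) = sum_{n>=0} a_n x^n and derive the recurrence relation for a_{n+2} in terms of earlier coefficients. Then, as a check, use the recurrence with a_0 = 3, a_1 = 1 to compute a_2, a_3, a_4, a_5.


Substitute y = sum_n a_n x^n.
y''(x) has coefficient (n+2)(n+1) a_{n+2} at x^n;
-5 x y'(x) has coefficient -5 n a_n at x^n (shift);
5 y(x) has coefficient 5 a_n at x^n.
Matching x^n: (n+2)(n+1) a_{n+2} + (-5n + 5) a_n = 0.
Thus a_{n+2} = (5n - 5) / ((n+1)(n+2)) * a_n.

Check with a_0 = 3, a_1 = 1 (apply the recurrence for n = 0, 1, 2, 3): a_0 = 3, a_1 = 1, a_2 = -15/2, a_3 = 0, a_4 = -25/8, a_5 = 0.

a_(n+2) = (5n - 5) / ((n+1)(n+2)) * a_n; check: a_0 = 3, a_1 = 1, a_2 = -15/2, a_3 = 0, a_4 = -25/8, a_5 = 0


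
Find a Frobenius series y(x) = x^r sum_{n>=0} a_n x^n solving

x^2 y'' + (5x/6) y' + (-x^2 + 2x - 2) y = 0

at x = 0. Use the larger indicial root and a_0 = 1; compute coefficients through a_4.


Write in Frobenius form y'' + (p(x)/x) y' + (q(x)/x^2) y = 0:
  p(x) = 5/6,  q(x) = -x^2 + 2x - 2.
Indicial equation: r(r-1) + (5/6) r + (-2) = 0 -> roots r_1 = 3/2, r_2 = -4/3.
Take r = r_1 = 3/2. Let y(x) = x^r sum_{n>=0} a_n x^n with a_0 = 1.
Substitute y = x^r sum a_n x^n and match x^{r+n}. The recurrence is
  D(n) a_n + 2 a_{n-1} - 1 a_{n-2} = 0,  where D(n) = (r+n)(r+n-1) + (5/6)(r+n) + (-2).
  a_n = [-2 a_{n-1} + 1 a_{n-2}] / D(n).
Since the indicial polynomial factors as (r - r_1)(r - r_2), D(n) = (r_1 + n - r_1)(r_1 + n - r_2) = n(n + 17/6).
Evaluating step by step (a_0 = 1):
  n = 1: D(1) = 1(1 + 17/6) = 23/6; numerator = -2(1) = -2; a_1 = (-2)/(23/6) = -12/23
  n = 2: D(2) = 2(2 + 17/6) = 29/3; numerator = -2(-12/23) + 1(1) = 47/23; a_2 = (47/23)/(29/3) = 141/667
  n = 3: D(3) = 3(3 + 17/6) = 35/2; numerator = -2(141/667) + 1(-12/23) = -630/667; a_3 = (-630/667)/(35/2) = -36/667
  n = 4: D(4) = 4(4 + 17/6) = 82/3; numerator = -2(-36/667) + 1(141/667) = 213/667; a_4 = (213/667)/(82/3) = 639/54694

r = 3/2; a_0 = 1; a_1 = -12/23; a_2 = 141/667; a_3 = -36/667; a_4 = 639/54694


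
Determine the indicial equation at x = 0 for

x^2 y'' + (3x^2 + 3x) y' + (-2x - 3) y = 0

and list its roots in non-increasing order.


Divide by x^2 to reach normal form y'' + P_1(x) y' + P_2(x) y = 0 with P_1(x) = 3 + 3/x and P_2(x) = -2/x - 3/x^2.
x = 0 is a singular point because the y'-coefficient 3 + 3/x has a pole at x = 0 and the y-coefficient -2/x - 3/x^2 has a pole at x = 0.
It is a regular singular point because x P_1(x) = p(x) = 3x + 3 and x^2 P_2(x) = q(x) = -2x - 3 are polynomials, hence analytic at x = 0.
p(0) = 3,  q(0) = -3.
Indicial equation: r(r-1) + p(0) r + q(0) = 0, i.e. r^2 + (p(0) - 1) r + q(0) = 0, i.e. r^2 + 2 r - 3 = 0.
Discriminant: (2)^2 - 4(-3) = 16, so r = (-2 ± 4)/2.
Solving: r_1 = 1, r_2 = -3.

indicial: r^2 + 2 r - 3 = 0; roots r_1 = 1, r_2 = -3


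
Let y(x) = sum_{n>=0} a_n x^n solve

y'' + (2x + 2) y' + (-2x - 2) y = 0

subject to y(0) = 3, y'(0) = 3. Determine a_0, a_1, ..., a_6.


Ansatz: y(x) = sum_{n>=0} a_n x^n, so y'(x) = sum_{n>=1} n a_n x^(n-1) and y''(x) = sum_{n>=2} n(n-1) a_n x^(n-2).
Substitute into P(x) y'' + Q(x) y' + R(x) y = 0 with P(x) = 1, Q(x) = 2x + 2, R(x) = -2x - 2, and match powers of x.
Initial conditions: a_0 = 3, a_1 = 3.
Setting the coefficient of each power of x to zero and solving order by order (substituting the coefficients already found):
  x^0: 2 a_2 + 2 a_1 - 2 a_0 = 0  ->  2 a_2 = -2 a_1 + 2 a_0 = 0  ->  a_2 = 0
  x^1: 6 a_3 + 4 a_2 - 2 a_0 = 0  ->  6 a_3 = -4 a_2 + 2 a_0 = 6  ->  a_3 = 1
  x^2: 12 a_4 + 6 a_3 + 2 a_2 - 2 a_1 = 0  ->  12 a_4 = -6 a_3 - 2 a_2 + 2 a_1 = 0  ->  a_4 = 0
  x^3: 20 a_5 + 8 a_4 + 4 a_3 - 2 a_2 = 0  ->  20 a_5 = -8 a_4 - 4 a_3 + 2 a_2 = -4  ->  a_5 = -1/5
  x^4: 30 a_6 + 10 a_5 + 6 a_4 - 2 a_3 = 0  ->  30 a_6 = -10 a_5 - 6 a_4 + 2 a_3 = 4  ->  a_6 = 2/15
Truncated series: y(x) = 3 + 3 x + x^3 - (1/5) x^5 + (2/15) x^6 + O(x^7).

a_0 = 3; a_1 = 3; a_2 = 0; a_3 = 1; a_4 = 0; a_5 = -1/5; a_6 = 2/15


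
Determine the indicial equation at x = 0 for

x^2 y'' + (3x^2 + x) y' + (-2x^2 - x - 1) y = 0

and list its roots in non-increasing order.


Divide by x^2 to reach normal form y'' + P_1(x) y' + P_2(x) y = 0 with P_1(x) = 3 + 1/x and P_2(x) = -2 - 1/x - 1/x^2.
x = 0 is a singular point because the y'-coefficient 3 + 1/x has a pole at x = 0 and the y-coefficient -2 - 1/x - 1/x^2 has a pole at x = 0.
It is a regular singular point because x P_1(x) = p(x) = 3x + 1 and x^2 P_2(x) = q(x) = -2x^2 - x - 1 are polynomials, hence analytic at x = 0.
p(0) = 1,  q(0) = -1.
Indicial equation: r(r-1) + p(0) r + q(0) = 0, i.e. r^2 + (p(0) - 1) r + q(0) = 0, i.e. r^2 - 1 = 0.
Discriminant: (0)^2 - 4(-1) = 4, so r = (0 ± 2)/2.
Solving: r_1 = 1, r_2 = -1.

indicial: r^2 - 1 = 0; roots r_1 = 1, r_2 = -1


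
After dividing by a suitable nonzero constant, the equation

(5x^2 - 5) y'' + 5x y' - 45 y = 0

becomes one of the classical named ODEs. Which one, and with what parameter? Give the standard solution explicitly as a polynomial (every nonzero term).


All three coefficients share the factor -5; dividing through by -5 gives  (1 - x^2) y'' - x y' + 9 y = 0.
This matches the Chebyshev equation (1 - x^2) y'' - x y' + n^2 y = 0 (note the -x y' term, not -2x y') with n^2 = 9, so n = 3; the polynomial solution is T_3(x).
With y = sum_k a_k x^k, matching x^k gives (k+2)(k+1) a_{k+2} = (k^2 - n^2) a_k = (k - 3)(k + 3) a_k. The right side vanishes at k = 3, so the series with the parity of 3 terminates at degree 3.
Standard normalization: leading coefficient of T_n is 2^(n-1), so a_3 = 2^2 = 4. Work downward with a_k = (k+1)(k+2) a_{k+2} / ((k - 3)(k + 3)):
  a_1 = (2)(3)(4) / ((1 - 3)(1 + 3)) = 24/(-8) = -3
Hence T_3(x) = 4 x^3 - 3 x.

T_3(x); series = 4 x^3 - 3 x


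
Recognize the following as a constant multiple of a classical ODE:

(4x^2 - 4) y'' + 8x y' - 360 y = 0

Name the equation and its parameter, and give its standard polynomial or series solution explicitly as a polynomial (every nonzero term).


All three coefficients share the factor -4; dividing through by -4 gives  (1 - x^2) y'' - 2x y' + 90 y = 0.
This matches the Legendre equation (1 - x^2) y'' - 2x y' + n(n+1) y = 0 (note the -2x y' term) with n(n+1) = 90, so n = 9; the polynomial solution is P_9(x).
With y = sum_k a_k x^k, matching x^k gives (k+2)(k+1) a_{k+2} = [k(k+1) - n(n+1)] a_k = (k - 9)(k + 10) a_k. The right side vanishes at k = 9, so the series with the parity of 9 terminates at degree 9.
Standard normalization (P_n(1) = 1): leading coefficient (2n)!/(2^n (n!)^2) = 6402373705728000/(512*131681894400) = 12155/128, so a_9 = 12155/128. Work downward with a_k = (k+1)(k+2) a_{k+2} / ((k - 9)(k + 10)):
  a_7 = (8)(9)(12155/128) / ((7 - 9)(7 + 10)) = (109395/16)/(-34) = -6435/32
  a_5 = (6)(7)(-6435/32) / ((5 - 9)(5 + 10)) = (-135135/16)/(-60) = 9009/64
  a_3 = (4)(5)(9009/64) / ((3 - 9)(3 + 10)) = (45045/16)/(-78) = -1155/32
  a_1 = (2)(3)(-1155/32) / ((1 - 9)(1 + 10)) = (-3465/16)/(-88) = 315/128
Hence P_9(x) = 12155 x^9/128 - 6435 x^7/32 + 9009 x^5/64 - 1155 x^3/32 + 315 x/128.

P_9(x); series = 12155 x^9/128 - 6435 x^7/32 + 9009 x^5/64 - 1155 x^3/32 + 315 x/128


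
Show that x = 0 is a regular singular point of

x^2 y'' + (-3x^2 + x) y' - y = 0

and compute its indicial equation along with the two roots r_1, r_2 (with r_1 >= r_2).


Divide by x^2 to reach normal form y'' + P_1(x) y' + P_2(x) y = 0 with P_1(x) = -3 + 1/x and P_2(x) = -1/x^2.
x = 0 is a singular point because the y'-coefficient -3 + 1/x has a pole at x = 0 and the y-coefficient -1/x^2 has a pole at x = 0.
It is a regular singular point because x P_1(x) = p(x) = 1 - 3x and x^2 P_2(x) = q(x) = -1 are polynomials, hence analytic at x = 0.
p(0) = 1,  q(0) = -1.
Indicial equation: r(r-1) + p(0) r + q(0) = 0, i.e. r^2 + (p(0) - 1) r + q(0) = 0, i.e. r^2 - 1 = 0.
Discriminant: (0)^2 - 4(-1) = 4, so r = (0 ± 2)/2.
Solving: r_1 = 1, r_2 = -1.

indicial: r^2 - 1 = 0; roots r_1 = 1, r_2 = -1


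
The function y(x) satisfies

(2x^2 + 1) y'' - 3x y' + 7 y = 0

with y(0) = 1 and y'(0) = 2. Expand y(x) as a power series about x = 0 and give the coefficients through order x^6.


Ansatz: y(x) = sum_{n>=0} a_n x^n, so y'(x) = sum_{n>=1} n a_n x^(n-1) and y''(x) = sum_{n>=2} n(n-1) a_n x^(n-2).
Substitute into P(x) y'' + Q(x) y' + R(x) y = 0 with P(x) = 2x^2 + 1, Q(x) = -3x, R(x) = 7, and match powers of x.
Initial conditions: a_0 = 1, a_1 = 2.
Setting the coefficient of each power of x to zero and solving order by order (substituting the coefficients already found):
  x^0: 2 a_2 + 7 a_0 = 0  ->  2 a_2 = -7 a_0 = -7  ->  a_2 = -7/2
  x^1: 6 a_3 + 4 a_1 = 0  ->  6 a_3 = -4 a_1 = -8  ->  a_3 = -4/3
  x^2: 12 a_4 + 5 a_2 = 0  ->  12 a_4 = -5 a_2 = 35/2  ->  a_4 = 35/24
  x^3: 20 a_5 + 10 a_3 = 0  ->  20 a_5 = -10 a_3 = 40/3  ->  a_5 = 2/3
  x^4: 30 a_6 + 19 a_4 = 0  ->  30 a_6 = -19 a_4 = -665/24  ->  a_6 = -133/144
Truncated series: y(x) = 1 + 2 x - (7/2) x^2 - (4/3) x^3 + (35/24) x^4 + (2/3) x^5 - (133/144) x^6 + O(x^7).

a_0 = 1; a_1 = 2; a_2 = -7/2; a_3 = -4/3; a_4 = 35/24; a_5 = 2/3; a_6 = -133/144
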